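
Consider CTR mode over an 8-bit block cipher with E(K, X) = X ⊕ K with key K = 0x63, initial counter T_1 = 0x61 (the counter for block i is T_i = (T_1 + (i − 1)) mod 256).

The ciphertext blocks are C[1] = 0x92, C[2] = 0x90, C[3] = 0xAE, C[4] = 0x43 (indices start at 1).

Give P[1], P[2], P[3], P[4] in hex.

CTR decryption: S_i = E(K, T_i) where T_i is the counter for block i; P_i = C_i ⊕ S_i.
P[1]: T = 0x61, S = E(K, T) = 0x02; 0x92 ⊕ 0x02 = 0x90.
P[2]: T = 0x62, S = E(K, T) = 0x01; 0x90 ⊕ 0x01 = 0x91.
P[3]: T = 0x63, S = E(K, T) = 0x00; 0xAE ⊕ 0x00 = 0xAE.
P[4]: T = 0x64, S = E(K, T) = 0x07; 0x43 ⊕ 0x07 = 0x44.

P[1] = 0x90, P[2] = 0x91, P[3] = 0xAE, P[4] = 0x44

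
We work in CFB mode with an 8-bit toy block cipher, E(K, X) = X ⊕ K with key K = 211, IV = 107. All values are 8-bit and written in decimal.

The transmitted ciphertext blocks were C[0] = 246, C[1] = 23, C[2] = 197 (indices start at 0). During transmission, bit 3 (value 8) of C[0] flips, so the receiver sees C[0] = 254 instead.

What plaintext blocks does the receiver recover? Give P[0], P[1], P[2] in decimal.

CFB decryption: P_i = C_i ⊕ E(K, C_{i−1}), with C_{−1} = IV.
Only C[0] changed, to 254. In CFB, a change in C_i flips the same bit in P_i and garbles P_{i+1}. Decrypting the received ciphertext:
P[0]: E(K, 107) = 184; 254 ⊕ 184 = 70.
P[1]: E(K, 254) = 45; 23 ⊕ 45 = 58.
P[2]: E(K, 23) = 196; 197 ⊕ 196 = 1.
Blocks that differ from the original plaintext: P[0], P[1].

P[0] = 70, P[1] = 58, P[2] = 1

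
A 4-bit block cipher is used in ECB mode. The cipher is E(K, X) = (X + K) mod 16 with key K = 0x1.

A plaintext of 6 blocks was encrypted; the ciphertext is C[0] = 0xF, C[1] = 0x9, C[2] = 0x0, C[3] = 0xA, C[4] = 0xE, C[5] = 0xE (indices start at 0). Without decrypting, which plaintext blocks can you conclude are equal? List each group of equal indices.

P[4] = P[5]

ECB encrypts each block independently with the same key, so equal ciphertext blocks imply equal plaintext blocks.
C[4] = C[5] = 0xE, so P[4] = P[5].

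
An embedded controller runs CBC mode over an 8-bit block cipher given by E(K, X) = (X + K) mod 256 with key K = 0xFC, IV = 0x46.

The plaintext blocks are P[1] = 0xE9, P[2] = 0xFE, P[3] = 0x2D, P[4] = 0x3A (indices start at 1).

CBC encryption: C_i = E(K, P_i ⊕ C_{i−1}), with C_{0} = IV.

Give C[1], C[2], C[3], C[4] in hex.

C[1]: P[1] ⊕ 0x46 = 0xAF; E(K, 0xAF) = 0xAB.
C[2]: P[2] ⊕ 0xAB = 0x55; E(K, 0x55) = 0x51.
C[3]: P[3] ⊕ 0x51 = 0x7C; E(K, 0x7C) = 0x78.
C[4]: P[4] ⊕ 0x78 = 0x42; E(K, 0x42) = 0x3E.

C[1] = 0xAB, C[2] = 0x51, C[3] = 0x78, C[4] = 0x3E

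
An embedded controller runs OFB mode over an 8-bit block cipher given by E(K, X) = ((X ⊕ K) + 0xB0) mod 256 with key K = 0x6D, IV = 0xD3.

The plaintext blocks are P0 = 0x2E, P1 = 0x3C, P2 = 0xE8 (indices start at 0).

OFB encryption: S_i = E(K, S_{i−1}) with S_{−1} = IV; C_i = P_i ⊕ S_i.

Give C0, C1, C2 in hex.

C0 = 0x40, C1 = 0x8F, C2 = 0x66

C0: S = E(K, 0xD3) = 0x6E; 0x2E ⊕ 0x6E = 0x40.
C1: S = E(K, 0x6E) = 0xB3; 0x3C ⊕ 0xB3 = 0x8F.
C2: S = E(K, 0xB3) = 0x8E; 0xE8 ⊕ 0x8E = 0x66.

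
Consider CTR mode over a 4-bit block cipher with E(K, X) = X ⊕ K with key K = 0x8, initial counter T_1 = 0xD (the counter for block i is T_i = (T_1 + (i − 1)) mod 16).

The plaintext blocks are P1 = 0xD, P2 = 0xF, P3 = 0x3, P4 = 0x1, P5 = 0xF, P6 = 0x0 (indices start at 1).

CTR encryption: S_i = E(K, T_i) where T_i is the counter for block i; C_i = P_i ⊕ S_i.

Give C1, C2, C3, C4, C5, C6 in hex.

C1: T = 0xD, S = E(K, T) = 0x5; 0xD ⊕ 0x5 = 0x8.
C2: T = 0xE, S = E(K, T) = 0x6; 0xF ⊕ 0x6 = 0x9.
C3: T = 0xF, S = E(K, T) = 0x7; 0x3 ⊕ 0x7 = 0x4.
C4: T = 0x0, S = E(K, T) = 0x8; 0x1 ⊕ 0x8 = 0x9.
C5: T = 0x1, S = E(K, T) = 0x9; 0xF ⊕ 0x9 = 0x6.
C6: T = 0x2, S = E(K, T) = 0xA; 0x0 ⊕ 0xA = 0xA.

C1 = 0x8, C2 = 0x9, C3 = 0x4, C4 = 0x9, C5 = 0x6, C6 = 0xA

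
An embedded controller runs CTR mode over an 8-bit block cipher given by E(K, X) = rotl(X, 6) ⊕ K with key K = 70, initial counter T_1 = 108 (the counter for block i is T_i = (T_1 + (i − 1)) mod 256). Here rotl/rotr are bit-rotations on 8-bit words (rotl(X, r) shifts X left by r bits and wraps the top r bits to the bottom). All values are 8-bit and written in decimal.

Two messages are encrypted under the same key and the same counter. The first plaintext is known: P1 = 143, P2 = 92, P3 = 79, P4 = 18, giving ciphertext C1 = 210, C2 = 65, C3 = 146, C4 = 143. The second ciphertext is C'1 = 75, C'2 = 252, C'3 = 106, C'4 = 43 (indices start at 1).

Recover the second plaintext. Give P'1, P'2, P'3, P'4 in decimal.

P'1 = 22, P'2 = 225, P'3 = 183, P'4 = 182

In CTR with a reused counter, both messages share the same keystream S_i, so C_i ⊕ C'_i = P_i ⊕ P'_i and thus P'_i = P_i ⊕ C_i ⊕ C'_i.
P'1: 143 ⊕ 210 ⊕ 75 = 22.
P'2: 92 ⊕ 65 ⊕ 252 = 225.
P'3: 79 ⊕ 146 ⊕ 106 = 183.
P'4: 18 ⊕ 143 ⊕ 43 = 182.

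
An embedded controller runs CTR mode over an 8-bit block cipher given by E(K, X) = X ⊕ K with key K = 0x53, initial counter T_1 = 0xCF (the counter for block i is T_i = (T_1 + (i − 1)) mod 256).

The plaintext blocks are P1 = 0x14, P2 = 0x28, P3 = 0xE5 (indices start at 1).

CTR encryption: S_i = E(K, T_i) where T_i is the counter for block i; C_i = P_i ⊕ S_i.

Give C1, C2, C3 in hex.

C1 = 0x88, C2 = 0xAB, C3 = 0x67

C1: T = 0xCF, S = E(K, T) = 0x9C; 0x14 ⊕ 0x9C = 0x88.
C2: T = 0xD0, S = E(K, T) = 0x83; 0x28 ⊕ 0x83 = 0xAB.
C3: T = 0xD1, S = E(K, T) = 0x82; 0xE5 ⊕ 0x82 = 0x67.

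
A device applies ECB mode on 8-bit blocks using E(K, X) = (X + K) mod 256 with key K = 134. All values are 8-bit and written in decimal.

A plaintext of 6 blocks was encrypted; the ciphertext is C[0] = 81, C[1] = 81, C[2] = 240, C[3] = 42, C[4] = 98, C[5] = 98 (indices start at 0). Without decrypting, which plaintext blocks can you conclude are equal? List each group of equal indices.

P[0] = P[1]; P[4] = P[5]

ECB encrypts each block independently with the same key, so equal ciphertext blocks imply equal plaintext blocks.
C[0] = C[1] = 81, so P[0] = P[1].
C[4] = C[5] = 98, so P[4] = P[5].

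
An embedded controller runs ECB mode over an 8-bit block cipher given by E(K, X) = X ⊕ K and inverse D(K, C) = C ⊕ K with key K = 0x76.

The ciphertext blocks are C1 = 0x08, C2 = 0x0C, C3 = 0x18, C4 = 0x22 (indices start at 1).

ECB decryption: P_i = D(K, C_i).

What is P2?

P2 = 0x7A

P2: D(K, 0x0C) = 0x7A.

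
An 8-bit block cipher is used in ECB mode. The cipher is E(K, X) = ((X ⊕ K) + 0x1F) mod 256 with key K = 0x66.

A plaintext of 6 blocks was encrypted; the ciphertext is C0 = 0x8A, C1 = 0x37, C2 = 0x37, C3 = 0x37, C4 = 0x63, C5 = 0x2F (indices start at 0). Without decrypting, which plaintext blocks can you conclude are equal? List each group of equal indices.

P1 = P2 = P3

ECB encrypts each block independently with the same key, so equal ciphertext blocks imply equal plaintext blocks.
C1 = C2 = C3 = 0x37, so P1 = P2 = P3.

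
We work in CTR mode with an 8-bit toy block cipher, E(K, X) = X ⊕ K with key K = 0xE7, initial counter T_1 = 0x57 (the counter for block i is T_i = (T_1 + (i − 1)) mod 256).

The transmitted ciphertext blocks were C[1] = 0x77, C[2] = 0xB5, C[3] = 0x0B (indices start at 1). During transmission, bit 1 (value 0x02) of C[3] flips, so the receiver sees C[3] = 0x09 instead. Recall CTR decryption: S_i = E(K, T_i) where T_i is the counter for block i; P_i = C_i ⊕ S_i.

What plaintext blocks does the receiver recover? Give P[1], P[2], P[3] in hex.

P[1] = 0xC7, P[2] = 0x0A, P[3] = 0xB7

Only C[3] changed, to 0x09. In CTR, a change in C_i flips the same bit in P_i only; the keystream is unaffected. Decrypting the received ciphertext:
P[1]: T = 0x57, S = E(K, T) = 0xB0; 0x77 ⊕ 0xB0 = 0xC7.
P[2]: T = 0x58, S = E(K, T) = 0xBF; 0xB5 ⊕ 0xBF = 0x0A.
P[3]: T = 0x59, S = E(K, T) = 0xBE; 0x09 ⊕ 0xBE = 0xB7.
Blocks that differ from the original plaintext: P[3].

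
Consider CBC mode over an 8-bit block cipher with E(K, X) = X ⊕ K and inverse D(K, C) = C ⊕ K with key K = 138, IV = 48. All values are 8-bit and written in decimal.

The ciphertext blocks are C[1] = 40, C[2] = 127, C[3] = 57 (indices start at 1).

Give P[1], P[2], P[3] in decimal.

CBC decryption: P_i = D(K, C_i) ⊕ C_{i−1}, with C_{0} = IV.
P[1]: D(K, 40) = 162; 162 ⊕ 48 = 146.
P[2]: D(K, 127) = 245; 245 ⊕ 40 = 221.
P[3]: D(K, 57) = 179; 179 ⊕ 127 = 204.

P[1] = 146, P[2] = 221, P[3] = 204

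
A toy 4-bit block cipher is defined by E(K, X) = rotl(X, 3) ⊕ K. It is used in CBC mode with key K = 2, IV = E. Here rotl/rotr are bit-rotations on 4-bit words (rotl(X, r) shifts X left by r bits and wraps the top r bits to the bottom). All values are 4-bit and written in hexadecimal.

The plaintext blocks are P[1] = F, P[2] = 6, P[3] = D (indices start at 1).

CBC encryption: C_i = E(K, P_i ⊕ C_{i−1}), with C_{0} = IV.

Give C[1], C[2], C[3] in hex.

C[1] = A, C[2] = 4, C[3] = E

C[1]: P[1] ⊕ E = 1; E(K, 1) = A.
C[2]: P[2] ⊕ A = C; E(K, C) = 4.
C[3]: P[3] ⊕ 4 = 9; E(K, 9) = E.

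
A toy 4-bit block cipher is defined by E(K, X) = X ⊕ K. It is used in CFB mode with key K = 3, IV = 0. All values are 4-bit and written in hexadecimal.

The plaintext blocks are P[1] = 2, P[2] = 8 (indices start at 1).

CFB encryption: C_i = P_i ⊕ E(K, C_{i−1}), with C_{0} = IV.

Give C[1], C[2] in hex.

C[1]: E(K, 0) = 3; 2 ⊕ 3 = 1.
C[2]: E(K, 1) = 2; 8 ⊕ 2 = A.

C[1] = 1, C[2] = A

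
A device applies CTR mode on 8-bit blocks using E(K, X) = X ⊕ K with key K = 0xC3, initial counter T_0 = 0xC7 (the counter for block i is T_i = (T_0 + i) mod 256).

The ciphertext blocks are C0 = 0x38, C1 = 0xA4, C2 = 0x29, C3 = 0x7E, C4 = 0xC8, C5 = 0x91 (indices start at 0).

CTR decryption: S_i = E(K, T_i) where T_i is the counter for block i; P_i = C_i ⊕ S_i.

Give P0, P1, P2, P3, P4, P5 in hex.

P0 = 0x3C, P1 = 0xAF, P2 = 0x23, P3 = 0x77, P4 = 0xC0, P5 = 0x9E

P0: T = 0xC7, S = E(K, T) = 0x04; 0x38 ⊕ 0x04 = 0x3C.
P1: T = 0xC8, S = E(K, T) = 0x0B; 0xA4 ⊕ 0x0B = 0xAF.
P2: T = 0xC9, S = E(K, T) = 0x0A; 0x29 ⊕ 0x0A = 0x23.
P3: T = 0xCA, S = E(K, T) = 0x09; 0x7E ⊕ 0x09 = 0x77.
P4: T = 0xCB, S = E(K, T) = 0x08; 0xC8 ⊕ 0x08 = 0xC0.
P5: T = 0xCC, S = E(K, T) = 0x0F; 0x91 ⊕ 0x0F = 0x9E.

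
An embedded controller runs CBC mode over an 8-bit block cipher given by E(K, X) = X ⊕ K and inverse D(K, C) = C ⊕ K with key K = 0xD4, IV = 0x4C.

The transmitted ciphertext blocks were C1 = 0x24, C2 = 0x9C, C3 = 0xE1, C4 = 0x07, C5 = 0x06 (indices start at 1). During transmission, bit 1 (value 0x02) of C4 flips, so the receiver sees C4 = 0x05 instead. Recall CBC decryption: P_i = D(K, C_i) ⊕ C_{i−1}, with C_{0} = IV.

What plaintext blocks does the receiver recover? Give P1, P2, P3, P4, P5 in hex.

P1 = 0xBC, P2 = 0x6C, P3 = 0xA9, P4 = 0x30, P5 = 0xD7

Only C4 changed, to 0x05. In CBC, a change in C_i garbles P_i and flips the same bit in P_{i+1}. Decrypting the received ciphertext:
P1: D(K, 0x24) = 0xF0; 0xF0 ⊕ 0x4C = 0xBC.
P2: D(K, 0x9C) = 0x48; 0x48 ⊕ 0x24 = 0x6C.
P3: D(K, 0xE1) = 0x35; 0x35 ⊕ 0x9C = 0xA9.
P4: D(K, 0x05) = 0xD1; 0xD1 ⊕ 0xE1 = 0x30.
P5: D(K, 0x06) = 0xD2; 0xD2 ⊕ 0x05 = 0xD7.
Blocks that differ from the original plaintext: P4, P5.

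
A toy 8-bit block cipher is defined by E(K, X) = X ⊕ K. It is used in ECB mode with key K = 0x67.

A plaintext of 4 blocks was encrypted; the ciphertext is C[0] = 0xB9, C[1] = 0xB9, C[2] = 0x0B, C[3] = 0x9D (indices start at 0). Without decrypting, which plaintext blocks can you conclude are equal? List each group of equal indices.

ECB encrypts each block independently with the same key, so equal ciphertext blocks imply equal plaintext blocks.
C[0] = C[1] = 0xB9, so P[0] = P[1].

P[0] = P[1]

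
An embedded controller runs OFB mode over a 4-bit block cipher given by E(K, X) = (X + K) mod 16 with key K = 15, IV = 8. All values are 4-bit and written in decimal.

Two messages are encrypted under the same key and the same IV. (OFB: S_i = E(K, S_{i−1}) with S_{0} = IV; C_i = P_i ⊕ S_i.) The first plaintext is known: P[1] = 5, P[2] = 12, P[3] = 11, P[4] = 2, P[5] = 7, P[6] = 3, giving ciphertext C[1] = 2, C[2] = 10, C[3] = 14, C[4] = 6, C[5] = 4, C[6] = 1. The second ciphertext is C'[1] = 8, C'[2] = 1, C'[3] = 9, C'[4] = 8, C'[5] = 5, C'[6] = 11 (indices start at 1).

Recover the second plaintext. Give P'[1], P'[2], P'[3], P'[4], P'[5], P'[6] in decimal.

P'[1] = 15, P'[2] = 7, P'[3] = 12, P'[4] = 12, P'[5] = 6, P'[6] = 9

In OFB with a reused IV, both messages share the same keystream S_i, so C_i ⊕ C'_i = P_i ⊕ P'_i and thus P'_i = P_i ⊕ C_i ⊕ C'_i.
P'[1]: 5 ⊕ 2 ⊕ 8 = 15.
P'[2]: 12 ⊕ 10 ⊕ 1 = 7.
P'[3]: 11 ⊕ 14 ⊕ 9 = 12.
P'[4]: 2 ⊕ 6 ⊕ 8 = 12.
P'[5]: 7 ⊕ 4 ⊕ 5 = 6.
P'[6]: 3 ⊕ 1 ⊕ 11 = 9.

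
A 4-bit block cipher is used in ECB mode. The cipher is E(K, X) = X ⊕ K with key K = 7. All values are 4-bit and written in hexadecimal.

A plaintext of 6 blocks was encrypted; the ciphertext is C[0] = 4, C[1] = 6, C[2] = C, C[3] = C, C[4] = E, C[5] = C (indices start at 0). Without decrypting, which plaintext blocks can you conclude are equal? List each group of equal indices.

ECB encrypts each block independently with the same key, so equal ciphertext blocks imply equal plaintext blocks.
C[2] = C[3] = C[5] = C, so P[2] = P[3] = P[5].

P[2] = P[3] = P[5]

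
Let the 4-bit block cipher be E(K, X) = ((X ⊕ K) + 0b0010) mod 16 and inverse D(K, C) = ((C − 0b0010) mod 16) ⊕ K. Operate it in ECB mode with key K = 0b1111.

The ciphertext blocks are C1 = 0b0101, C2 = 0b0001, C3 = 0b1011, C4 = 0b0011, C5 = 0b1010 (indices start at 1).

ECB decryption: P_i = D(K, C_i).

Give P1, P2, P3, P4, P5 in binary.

P1 = 0b1100, P2 = 0b0000, P3 = 0b0110, P4 = 0b1110, P5 = 0b0111

P1: D(K, 0b0101) = 0b1100.
P2: D(K, 0b0001) = 0b0000.
P3: D(K, 0b1011) = 0b0110.
P4: D(K, 0b0011) = 0b1110.
P5: D(K, 0b1010) = 0b0111.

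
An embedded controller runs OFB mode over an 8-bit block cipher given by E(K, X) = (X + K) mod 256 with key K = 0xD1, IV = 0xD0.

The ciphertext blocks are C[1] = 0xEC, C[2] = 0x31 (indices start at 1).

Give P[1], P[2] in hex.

P[1] = 0x4D, P[2] = 0x43

OFB decryption: S_i = E(K, S_{i−1}) with S_{0} = IV; P_i = C_i ⊕ S_i.
P[1]: S = E(K, 0xD0) = 0xA1; 0xEC ⊕ 0xA1 = 0x4D.
P[2]: S = E(K, 0xA1) = 0x72; 0x31 ⊕ 0x72 = 0x43.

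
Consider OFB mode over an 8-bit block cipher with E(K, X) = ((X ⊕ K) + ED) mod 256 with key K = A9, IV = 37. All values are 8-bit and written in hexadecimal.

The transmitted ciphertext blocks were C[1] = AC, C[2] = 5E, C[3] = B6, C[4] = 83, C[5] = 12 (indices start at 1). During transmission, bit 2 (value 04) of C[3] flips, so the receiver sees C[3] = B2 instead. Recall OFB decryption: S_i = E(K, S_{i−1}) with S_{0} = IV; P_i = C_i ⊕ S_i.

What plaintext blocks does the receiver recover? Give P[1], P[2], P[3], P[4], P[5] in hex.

Only C[3] changed, to B2. In OFB, a change in C_i flips the same bit in P_i only; the keystream is unaffected. Decrypting the received ciphertext:
P[1]: S = E(K, 37) = 8B; AC ⊕ 8B = 27.
P[2]: S = E(K, 8B) = 0F; 5E ⊕ 0F = 51.
P[3]: S = E(K, 0F) = 93; B2 ⊕ 93 = 21.
P[4]: S = E(K, 93) = 27; 83 ⊕ 27 = A4.
P[5]: S = E(K, 27) = 7B; 12 ⊕ 7B = 69.
Blocks that differ from the original plaintext: P[3].

P[1] = 27, P[2] = 51, P[3] = 21, P[4] = A4, P[5] = 69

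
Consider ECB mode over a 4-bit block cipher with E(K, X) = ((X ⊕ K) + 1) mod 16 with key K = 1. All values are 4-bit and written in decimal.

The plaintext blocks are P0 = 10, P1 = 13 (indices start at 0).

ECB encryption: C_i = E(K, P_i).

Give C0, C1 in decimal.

C0 = 12, C1 = 13

C0: E(K, 10) = 12.
C1: E(K, 13) = 13.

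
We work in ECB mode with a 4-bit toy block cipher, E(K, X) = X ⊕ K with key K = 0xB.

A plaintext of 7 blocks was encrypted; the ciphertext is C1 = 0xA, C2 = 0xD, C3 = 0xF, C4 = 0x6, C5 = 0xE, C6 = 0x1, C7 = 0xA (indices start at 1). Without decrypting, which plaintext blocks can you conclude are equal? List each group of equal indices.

ECB encrypts each block independently with the same key, so equal ciphertext blocks imply equal plaintext blocks.
C1 = C7 = 0xA, so P1 = P7.

P1 = P7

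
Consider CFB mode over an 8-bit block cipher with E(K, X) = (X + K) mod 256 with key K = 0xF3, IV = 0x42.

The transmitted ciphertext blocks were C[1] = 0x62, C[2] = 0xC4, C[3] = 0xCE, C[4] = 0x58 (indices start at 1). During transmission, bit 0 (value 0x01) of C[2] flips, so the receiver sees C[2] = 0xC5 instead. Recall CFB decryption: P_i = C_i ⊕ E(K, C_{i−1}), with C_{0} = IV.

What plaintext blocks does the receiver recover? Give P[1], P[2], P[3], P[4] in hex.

P[1] = 0x57, P[2] = 0x90, P[3] = 0x76, P[4] = 0x99

Only C[2] changed, to 0xC5. In CFB, a change in C_i flips the same bit in P_i and garbles P_{i+1}. Decrypting the received ciphertext:
P[1]: E(K, 0x42) = 0x35; 0x62 ⊕ 0x35 = 0x57.
P[2]: E(K, 0x62) = 0x55; 0xC5 ⊕ 0x55 = 0x90.
P[3]: E(K, 0xC5) = 0xB8; 0xCE ⊕ 0xB8 = 0x76.
P[4]: E(K, 0xCE) = 0xC1; 0x58 ⊕ 0xC1 = 0x99.
Blocks that differ from the original plaintext: P[2], P[3].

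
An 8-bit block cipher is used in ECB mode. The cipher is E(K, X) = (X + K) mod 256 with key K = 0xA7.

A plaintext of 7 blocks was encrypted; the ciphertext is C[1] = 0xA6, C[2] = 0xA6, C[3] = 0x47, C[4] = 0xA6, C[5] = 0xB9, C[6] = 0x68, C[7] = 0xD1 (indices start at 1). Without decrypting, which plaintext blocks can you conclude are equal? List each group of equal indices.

P[1] = P[2] = P[4]

ECB encrypts each block independently with the same key, so equal ciphertext blocks imply equal plaintext blocks.
C[1] = C[2] = C[4] = 0xA6, so P[1] = P[2] = P[4].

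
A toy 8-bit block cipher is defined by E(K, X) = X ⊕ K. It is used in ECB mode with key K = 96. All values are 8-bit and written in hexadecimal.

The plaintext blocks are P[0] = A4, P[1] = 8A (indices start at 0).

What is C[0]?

ECB encryption: C_i = E(K, P_i).
C[0]: E(K, A4) = 32.

C[0] = 32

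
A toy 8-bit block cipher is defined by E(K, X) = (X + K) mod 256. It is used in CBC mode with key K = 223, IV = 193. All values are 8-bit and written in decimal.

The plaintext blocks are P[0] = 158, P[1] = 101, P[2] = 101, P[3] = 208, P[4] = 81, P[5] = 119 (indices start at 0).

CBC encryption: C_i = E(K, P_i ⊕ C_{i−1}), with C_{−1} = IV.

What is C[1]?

C[1] = 58

C[0]: P[0] ⊕ 193 = 95; E(K, 95) = 62.
C[1]: P[1] ⊕ 62 = 91; E(K, 91) = 58.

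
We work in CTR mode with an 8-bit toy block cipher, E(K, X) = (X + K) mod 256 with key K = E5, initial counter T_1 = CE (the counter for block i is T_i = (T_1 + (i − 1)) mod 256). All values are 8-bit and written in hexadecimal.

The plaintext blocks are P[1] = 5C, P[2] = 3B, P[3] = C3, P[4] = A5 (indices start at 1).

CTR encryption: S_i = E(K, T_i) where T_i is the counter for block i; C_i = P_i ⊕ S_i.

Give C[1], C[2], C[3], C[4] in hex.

C[1]: T = CE, S = E(K, T) = B3; 5C ⊕ B3 = EF.
C[2]: T = CF, S = E(K, T) = B4; 3B ⊕ B4 = 8F.
C[3]: T = D0, S = E(K, T) = B5; C3 ⊕ B5 = 76.
C[4]: T = D1, S = E(K, T) = B6; A5 ⊕ B6 = 13.

C[1] = EF, C[2] = 8F, C[3] = 76, C[4] = 13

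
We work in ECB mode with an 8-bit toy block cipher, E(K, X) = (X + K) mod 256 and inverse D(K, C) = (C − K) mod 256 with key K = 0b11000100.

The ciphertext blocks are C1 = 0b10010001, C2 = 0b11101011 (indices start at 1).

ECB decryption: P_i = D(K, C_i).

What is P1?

P1 = 0b11001101

P1: D(K, 0b10010001) = 0b11001101.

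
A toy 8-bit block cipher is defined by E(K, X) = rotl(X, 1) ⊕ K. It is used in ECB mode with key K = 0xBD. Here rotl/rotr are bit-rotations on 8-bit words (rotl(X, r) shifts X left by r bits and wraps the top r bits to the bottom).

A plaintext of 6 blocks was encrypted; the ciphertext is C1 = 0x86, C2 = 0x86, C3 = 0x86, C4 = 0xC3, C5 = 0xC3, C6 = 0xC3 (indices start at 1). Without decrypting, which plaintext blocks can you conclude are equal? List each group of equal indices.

ECB encrypts each block independently with the same key, so equal ciphertext blocks imply equal plaintext blocks.
C1 = C2 = C3 = 0x86, so P1 = P2 = P3.
C4 = C5 = C6 = 0xC3, so P4 = P5 = P6.

P1 = P2 = P3; P4 = P5 = P6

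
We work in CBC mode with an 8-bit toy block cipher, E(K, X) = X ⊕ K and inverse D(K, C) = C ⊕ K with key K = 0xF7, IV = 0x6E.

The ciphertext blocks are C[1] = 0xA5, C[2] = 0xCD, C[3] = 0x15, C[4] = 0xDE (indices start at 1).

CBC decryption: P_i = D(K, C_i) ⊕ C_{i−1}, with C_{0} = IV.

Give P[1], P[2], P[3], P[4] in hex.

P[1]: D(K, 0xA5) = 0x52; 0x52 ⊕ 0x6E = 0x3C.
P[2]: D(K, 0xCD) = 0x3A; 0x3A ⊕ 0xA5 = 0x9F.
P[3]: D(K, 0x15) = 0xE2; 0xE2 ⊕ 0xCD = 0x2F.
P[4]: D(K, 0xDE) = 0x29; 0x29 ⊕ 0x15 = 0x3C.

P[1] = 0x3C, P[2] = 0x9F, P[3] = 0x2F, P[4] = 0x3C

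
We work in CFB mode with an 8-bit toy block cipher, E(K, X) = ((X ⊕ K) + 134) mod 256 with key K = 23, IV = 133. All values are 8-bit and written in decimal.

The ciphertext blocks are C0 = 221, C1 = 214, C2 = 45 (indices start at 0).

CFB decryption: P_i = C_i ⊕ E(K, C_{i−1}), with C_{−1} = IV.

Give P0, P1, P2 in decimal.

P0: E(K, 133) = 24; 221 ⊕ 24 = 197.
P1: E(K, 221) = 80; 214 ⊕ 80 = 134.
P2: E(K, 214) = 71; 45 ⊕ 71 = 106.

P0 = 197, P1 = 134, P2 = 106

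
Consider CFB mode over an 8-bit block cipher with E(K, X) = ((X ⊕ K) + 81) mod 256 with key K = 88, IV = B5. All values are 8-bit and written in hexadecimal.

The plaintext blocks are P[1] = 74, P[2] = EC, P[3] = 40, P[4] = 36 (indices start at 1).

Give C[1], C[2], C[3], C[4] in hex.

C[1] = CA, C[2] = 2F, C[3] = 68, C[4] = 57

CFB encryption: C_i = P_i ⊕ E(K, C_{i−1}), with C_{0} = IV.
C[1]: E(K, B5) = BE; 74 ⊕ BE = CA.
C[2]: E(K, CA) = C3; EC ⊕ C3 = 2F.
C[3]: E(K, 2F) = 28; 40 ⊕ 28 = 68.
C[4]: E(K, 68) = 61; 36 ⊕ 61 = 57.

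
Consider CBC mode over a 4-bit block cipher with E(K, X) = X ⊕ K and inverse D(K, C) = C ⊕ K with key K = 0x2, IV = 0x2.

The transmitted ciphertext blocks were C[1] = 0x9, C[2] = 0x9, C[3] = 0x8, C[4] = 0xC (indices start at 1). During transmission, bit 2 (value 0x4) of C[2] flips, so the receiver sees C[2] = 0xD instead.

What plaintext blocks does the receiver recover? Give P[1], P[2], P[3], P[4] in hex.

CBC decryption: P_i = D(K, C_i) ⊕ C_{i−1}, with C_{0} = IV.
Only C[2] changed, to 0xD. In CBC, a change in C_i garbles P_i and flips the same bit in P_{i+1}. Decrypting the received ciphertext:
P[1]: D(K, 0x9) = 0xB; 0xB ⊕ 0x2 = 0x9.
P[2]: D(K, 0xD) = 0xF; 0xF ⊕ 0x9 = 0x6.
P[3]: D(K, 0x8) = 0xA; 0xA ⊕ 0xD = 0x7.
P[4]: D(K, 0xC) = 0xE; 0xE ⊕ 0x8 = 0x6.
Blocks that differ from the original plaintext: P[2], P[3].

P[1] = 0x9, P[2] = 0x6, P[3] = 0x7, P[4] = 0x6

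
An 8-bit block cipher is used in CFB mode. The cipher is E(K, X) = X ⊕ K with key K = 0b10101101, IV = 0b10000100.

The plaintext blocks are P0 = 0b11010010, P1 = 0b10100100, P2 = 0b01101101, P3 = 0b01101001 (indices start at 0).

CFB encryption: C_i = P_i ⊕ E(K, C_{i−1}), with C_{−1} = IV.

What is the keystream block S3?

0b10011111

C0: E(K, 0b10000100) = 0b00101001; 0b11010010 ⊕ 0b00101001 = 0b11111011.
C1: E(K, 0b11111011) = 0b01010110; 0b10100100 ⊕ 0b01010110 = 0b11110010.
C2: E(K, 0b11110010) = 0b01011111; 0b01101101 ⊕ 0b01011111 = 0b00110010.
C3: E(K, 0b00110010) = 0b10011111; 0b01101001 ⊕ 0b10011111 = 0b11110110.
So S3 = 0b10011111.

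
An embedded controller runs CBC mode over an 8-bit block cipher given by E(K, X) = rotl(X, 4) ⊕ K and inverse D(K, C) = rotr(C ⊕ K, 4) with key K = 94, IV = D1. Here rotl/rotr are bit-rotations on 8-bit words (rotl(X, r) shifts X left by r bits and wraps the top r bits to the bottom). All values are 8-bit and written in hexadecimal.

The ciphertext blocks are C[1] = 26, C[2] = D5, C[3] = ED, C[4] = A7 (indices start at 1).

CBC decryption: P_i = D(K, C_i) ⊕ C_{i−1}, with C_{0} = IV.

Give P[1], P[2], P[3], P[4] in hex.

P[1] = FA, P[2] = 32, P[3] = 42, P[4] = DE

P[1]: D(K, 26) = 2B; 2B ⊕ D1 = FA.
P[2]: D(K, D5) = 14; 14 ⊕ 26 = 32.
P[3]: D(K, ED) = 97; 97 ⊕ D5 = 42.
P[4]: D(K, A7) = 33; 33 ⊕ ED = DE.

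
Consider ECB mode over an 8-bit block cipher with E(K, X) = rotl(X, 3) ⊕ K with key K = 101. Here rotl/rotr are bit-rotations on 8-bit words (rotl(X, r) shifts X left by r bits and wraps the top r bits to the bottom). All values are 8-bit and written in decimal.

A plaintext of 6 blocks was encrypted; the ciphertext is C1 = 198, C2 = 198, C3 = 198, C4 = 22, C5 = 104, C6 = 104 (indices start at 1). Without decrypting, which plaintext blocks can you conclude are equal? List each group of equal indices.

P1 = P2 = P3; P5 = P6

ECB encrypts each block independently with the same key, so equal ciphertext blocks imply equal plaintext blocks.
C1 = C2 = C3 = 198, so P1 = P2 = P3.
C5 = C6 = 104, so P5 = P6.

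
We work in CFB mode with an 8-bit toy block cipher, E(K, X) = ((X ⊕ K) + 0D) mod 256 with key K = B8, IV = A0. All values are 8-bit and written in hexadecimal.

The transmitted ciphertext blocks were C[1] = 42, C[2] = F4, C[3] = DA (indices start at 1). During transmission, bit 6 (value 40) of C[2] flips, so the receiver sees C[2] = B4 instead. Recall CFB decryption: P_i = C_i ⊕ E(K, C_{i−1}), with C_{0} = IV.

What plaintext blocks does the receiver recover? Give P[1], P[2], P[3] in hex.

Only C[2] changed, to B4. In CFB, a change in C_i flips the same bit in P_i and garbles P_{i+1}. Decrypting the received ciphertext:
P[1]: E(K, A0) = 25; 42 ⊕ 25 = 67.
P[2]: E(K, 42) = 07; B4 ⊕ 07 = B3.
P[3]: E(K, B4) = 19; DA ⊕ 19 = C3.
Blocks that differ from the original plaintext: P[2], P[3].

P[1] = 67, P[2] = B3, P[3] = C3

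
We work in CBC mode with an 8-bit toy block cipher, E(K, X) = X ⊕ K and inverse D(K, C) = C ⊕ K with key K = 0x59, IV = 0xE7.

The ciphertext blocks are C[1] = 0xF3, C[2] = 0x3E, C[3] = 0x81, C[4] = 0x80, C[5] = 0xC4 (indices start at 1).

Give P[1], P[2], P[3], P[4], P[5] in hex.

CBC decryption: P_i = D(K, C_i) ⊕ C_{i−1}, with C_{0} = IV.
P[1]: D(K, 0xF3) = 0xAA; 0xAA ⊕ 0xE7 = 0x4D.
P[2]: D(K, 0x3E) = 0x67; 0x67 ⊕ 0xF3 = 0x94.
P[3]: D(K, 0x81) = 0xD8; 0xD8 ⊕ 0x3E = 0xE6.
P[4]: D(K, 0x80) = 0xD9; 0xD9 ⊕ 0x81 = 0x58.
P[5]: D(K, 0xC4) = 0x9D; 0x9D ⊕ 0x80 = 0x1D.

P[1] = 0x4D, P[2] = 0x94, P[3] = 0xE6, P[4] = 0x58, P[5] = 0x1D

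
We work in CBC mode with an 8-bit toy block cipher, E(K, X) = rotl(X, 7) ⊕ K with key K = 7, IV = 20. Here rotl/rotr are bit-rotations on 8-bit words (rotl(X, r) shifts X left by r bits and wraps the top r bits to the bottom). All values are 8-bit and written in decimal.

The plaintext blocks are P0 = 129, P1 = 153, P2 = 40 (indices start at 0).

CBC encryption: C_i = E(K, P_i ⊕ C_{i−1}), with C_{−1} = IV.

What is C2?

C2 = 133

C0: P0 ⊕ 20 = 149; E(K, 149) = 205.
C1: P1 ⊕ 205 = 84; E(K, 84) = 45.
C2: P2 ⊕ 45 = 5; E(K, 5) = 133.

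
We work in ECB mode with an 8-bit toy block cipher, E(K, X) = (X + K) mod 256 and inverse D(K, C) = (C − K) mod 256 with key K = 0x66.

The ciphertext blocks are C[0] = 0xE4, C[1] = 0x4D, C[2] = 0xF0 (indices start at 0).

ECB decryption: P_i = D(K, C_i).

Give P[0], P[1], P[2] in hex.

P[0]: D(K, 0xE4) = 0x7E.
P[1]: D(K, 0x4D) = 0xE7.
P[2]: D(K, 0xF0) = 0x8A.

P[0] = 0x7E, P[1] = 0xE7, P[2] = 0x8A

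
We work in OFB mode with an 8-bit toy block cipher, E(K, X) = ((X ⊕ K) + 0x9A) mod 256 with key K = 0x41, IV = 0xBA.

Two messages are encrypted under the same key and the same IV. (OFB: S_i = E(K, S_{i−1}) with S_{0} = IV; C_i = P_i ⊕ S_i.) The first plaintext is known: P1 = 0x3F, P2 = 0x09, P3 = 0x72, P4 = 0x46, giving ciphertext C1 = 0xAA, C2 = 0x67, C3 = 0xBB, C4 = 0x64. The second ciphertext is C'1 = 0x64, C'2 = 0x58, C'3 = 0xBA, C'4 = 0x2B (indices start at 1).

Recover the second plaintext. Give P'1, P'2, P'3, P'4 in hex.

P'1 = 0xF1, P'2 = 0x36, P'3 = 0x73, P'4 = 0x09

In OFB with a reused IV, both messages share the same keystream S_i, so C_i ⊕ C'_i = P_i ⊕ P'_i and thus P'_i = P_i ⊕ C_i ⊕ C'_i.
P'1: 0x3F ⊕ 0xAA ⊕ 0x64 = 0xF1.
P'2: 0x09 ⊕ 0x67 ⊕ 0x58 = 0x36.
P'3: 0x72 ⊕ 0xBB ⊕ 0xBA = 0x73.
P'4: 0x46 ⊕ 0x64 ⊕ 0x2B = 0x09.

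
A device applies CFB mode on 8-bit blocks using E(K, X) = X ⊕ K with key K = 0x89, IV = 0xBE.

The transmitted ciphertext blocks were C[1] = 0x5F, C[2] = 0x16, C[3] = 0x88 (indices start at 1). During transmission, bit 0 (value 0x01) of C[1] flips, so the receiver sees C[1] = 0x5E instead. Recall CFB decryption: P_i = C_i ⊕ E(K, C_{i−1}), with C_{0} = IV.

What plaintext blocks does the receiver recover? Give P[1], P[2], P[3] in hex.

Only C[1] changed, to 0x5E. In CFB, a change in C_i flips the same bit in P_i and garbles P_{i+1}. Decrypting the received ciphertext:
P[1]: E(K, 0xBE) = 0x37; 0x5E ⊕ 0x37 = 0x69.
P[2]: E(K, 0x5E) = 0xD7; 0x16 ⊕ 0xD7 = 0xC1.
P[3]: E(K, 0x16) = 0x9F; 0x88 ⊕ 0x9F = 0x17.
Blocks that differ from the original plaintext: P[1], P[2].

P[1] = 0x69, P[2] = 0xC1, P[3] = 0x17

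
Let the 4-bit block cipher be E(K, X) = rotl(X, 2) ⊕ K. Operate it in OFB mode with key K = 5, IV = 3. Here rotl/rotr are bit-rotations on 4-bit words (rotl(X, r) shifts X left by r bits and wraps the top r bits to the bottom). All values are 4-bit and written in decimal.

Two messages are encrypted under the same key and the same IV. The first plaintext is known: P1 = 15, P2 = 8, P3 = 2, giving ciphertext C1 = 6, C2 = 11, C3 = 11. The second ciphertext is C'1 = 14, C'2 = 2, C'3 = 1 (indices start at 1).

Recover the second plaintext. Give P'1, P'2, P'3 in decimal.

In OFB with a reused IV, both messages share the same keystream S_i, so C_i ⊕ C'_i = P_i ⊕ P'_i and thus P'_i = P_i ⊕ C_i ⊕ C'_i.
P'1: 15 ⊕ 6 ⊕ 14 = 7.
P'2: 8 ⊕ 11 ⊕ 2 = 1.
P'3: 2 ⊕ 11 ⊕ 1 = 8.

P'1 = 7, P'2 = 1, P'3 = 8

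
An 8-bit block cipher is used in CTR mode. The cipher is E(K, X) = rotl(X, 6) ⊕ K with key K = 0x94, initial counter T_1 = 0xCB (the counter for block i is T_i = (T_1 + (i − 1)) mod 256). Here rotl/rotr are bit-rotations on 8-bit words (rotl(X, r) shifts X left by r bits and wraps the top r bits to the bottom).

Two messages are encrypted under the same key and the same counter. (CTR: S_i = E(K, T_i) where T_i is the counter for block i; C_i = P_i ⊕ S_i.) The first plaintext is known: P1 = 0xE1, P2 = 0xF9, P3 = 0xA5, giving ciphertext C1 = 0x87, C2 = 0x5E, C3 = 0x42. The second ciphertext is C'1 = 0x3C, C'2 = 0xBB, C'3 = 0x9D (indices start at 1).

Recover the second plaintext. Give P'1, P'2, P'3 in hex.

P'1 = 0x5A, P'2 = 0x1C, P'3 = 0x7A

In CTR with a reused counter, both messages share the same keystream S_i, so C_i ⊕ C'_i = P_i ⊕ P'_i and thus P'_i = P_i ⊕ C_i ⊕ C'_i.
P'1: 0xE1 ⊕ 0x87 ⊕ 0x3C = 0x5A.
P'2: 0xF9 ⊕ 0x5E ⊕ 0xBB = 0x1C.
P'3: 0xA5 ⊕ 0x42 ⊕ 0x9D = 0x7A.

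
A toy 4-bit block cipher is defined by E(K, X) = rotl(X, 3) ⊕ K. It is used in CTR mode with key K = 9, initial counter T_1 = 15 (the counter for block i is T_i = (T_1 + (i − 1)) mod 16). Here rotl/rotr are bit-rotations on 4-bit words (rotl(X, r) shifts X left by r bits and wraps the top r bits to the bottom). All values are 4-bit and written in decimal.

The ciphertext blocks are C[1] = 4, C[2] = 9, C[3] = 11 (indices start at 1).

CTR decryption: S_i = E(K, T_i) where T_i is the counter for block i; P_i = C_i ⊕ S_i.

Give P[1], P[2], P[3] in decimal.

P[1] = 2, P[2] = 0, P[3] = 10

P[1]: T = 15, S = E(K, T) = 6; 4 ⊕ 6 = 2.
P[2]: T = 0, S = E(K, T) = 9; 9 ⊕ 9 = 0.
P[3]: T = 1, S = E(K, T) = 1; 11 ⊕ 1 = 10.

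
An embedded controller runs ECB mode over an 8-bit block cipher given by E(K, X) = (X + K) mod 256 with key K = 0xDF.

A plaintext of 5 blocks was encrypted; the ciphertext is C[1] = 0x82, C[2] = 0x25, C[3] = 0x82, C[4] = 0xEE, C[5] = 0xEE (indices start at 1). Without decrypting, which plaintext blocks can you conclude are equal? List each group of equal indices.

ECB encrypts each block independently with the same key, so equal ciphertext blocks imply equal plaintext blocks.
C[1] = C[3] = 0x82, so P[1] = P[3].
C[4] = C[5] = 0xEE, so P[4] = P[5].

P[1] = P[3]; P[4] = P[5]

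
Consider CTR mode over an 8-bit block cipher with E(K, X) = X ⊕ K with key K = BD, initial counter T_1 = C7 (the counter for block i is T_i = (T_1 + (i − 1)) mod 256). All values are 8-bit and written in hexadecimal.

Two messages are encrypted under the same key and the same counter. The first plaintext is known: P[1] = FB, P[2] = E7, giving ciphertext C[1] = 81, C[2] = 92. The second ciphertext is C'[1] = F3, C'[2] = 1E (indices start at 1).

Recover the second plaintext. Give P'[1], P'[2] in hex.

P'[1] = 89, P'[2] = 6B

In CTR with a reused counter, both messages share the same keystream S_i, so C_i ⊕ C'_i = P_i ⊕ P'_i and thus P'_i = P_i ⊕ C_i ⊕ C'_i.
P'[1]: FB ⊕ 81 ⊕ F3 = 89.
P'[2]: E7 ⊕ 92 ⊕ 1E = 6B.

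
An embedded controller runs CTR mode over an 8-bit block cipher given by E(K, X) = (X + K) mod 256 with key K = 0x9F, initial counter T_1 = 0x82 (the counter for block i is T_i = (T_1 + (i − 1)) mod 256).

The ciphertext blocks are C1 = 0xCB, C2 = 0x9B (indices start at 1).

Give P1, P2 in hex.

P1 = 0xEA, P2 = 0xB9

CTR decryption: S_i = E(K, T_i) where T_i is the counter for block i; P_i = C_i ⊕ S_i.
P1: T = 0x82, S = E(K, T) = 0x21; 0xCB ⊕ 0x21 = 0xEA.
P2: T = 0x83, S = E(K, T) = 0x22; 0x9B ⊕ 0x22 = 0xB9.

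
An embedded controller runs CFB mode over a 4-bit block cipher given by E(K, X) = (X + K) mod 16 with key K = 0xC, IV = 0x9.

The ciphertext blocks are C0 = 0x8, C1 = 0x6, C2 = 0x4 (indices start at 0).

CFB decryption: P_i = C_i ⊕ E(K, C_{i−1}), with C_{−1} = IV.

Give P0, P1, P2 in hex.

P0: E(K, 0x9) = 0x5; 0x8 ⊕ 0x5 = 0xD.
P1: E(K, 0x8) = 0x4; 0x6 ⊕ 0x4 = 0x2.
P2: E(K, 0x6) = 0x2; 0x4 ⊕ 0x2 = 0x6.

P0 = 0xD, P1 = 0x2, P2 = 0x6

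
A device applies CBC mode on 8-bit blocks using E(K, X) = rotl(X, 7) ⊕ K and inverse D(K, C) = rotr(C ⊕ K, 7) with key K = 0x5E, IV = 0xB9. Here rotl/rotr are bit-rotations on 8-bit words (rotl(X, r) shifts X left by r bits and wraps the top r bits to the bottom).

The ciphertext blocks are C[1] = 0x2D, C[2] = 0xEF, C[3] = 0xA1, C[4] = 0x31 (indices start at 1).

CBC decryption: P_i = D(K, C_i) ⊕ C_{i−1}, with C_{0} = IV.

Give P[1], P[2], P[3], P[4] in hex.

P[1]: D(K, 0x2D) = 0xE6; 0xE6 ⊕ 0xB9 = 0x5F.
P[2]: D(K, 0xEF) = 0x63; 0x63 ⊕ 0x2D = 0x4E.
P[3]: D(K, 0xA1) = 0xFF; 0xFF ⊕ 0xEF = 0x10.
P[4]: D(K, 0x31) = 0xDE; 0xDE ⊕ 0xA1 = 0x7F.

P[1] = 0x5F, P[2] = 0x4E, P[3] = 0x10, P[4] = 0x7F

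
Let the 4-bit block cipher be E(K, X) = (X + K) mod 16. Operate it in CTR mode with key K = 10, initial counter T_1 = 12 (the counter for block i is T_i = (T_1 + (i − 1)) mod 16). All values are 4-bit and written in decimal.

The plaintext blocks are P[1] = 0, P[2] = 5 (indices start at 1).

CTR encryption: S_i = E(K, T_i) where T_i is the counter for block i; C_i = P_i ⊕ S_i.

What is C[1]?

C[1] = 6

C[1]: T = 12, S = E(K, T) = 6; 0 ⊕ 6 = 6.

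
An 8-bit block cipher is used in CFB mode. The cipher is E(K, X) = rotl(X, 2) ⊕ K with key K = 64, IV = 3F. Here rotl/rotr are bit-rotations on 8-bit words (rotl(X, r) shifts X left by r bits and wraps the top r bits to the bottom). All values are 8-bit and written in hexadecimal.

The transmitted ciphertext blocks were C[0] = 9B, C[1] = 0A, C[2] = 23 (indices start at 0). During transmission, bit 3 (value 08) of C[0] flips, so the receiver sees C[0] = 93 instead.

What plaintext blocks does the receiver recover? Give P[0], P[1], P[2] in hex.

CFB decryption: P_i = C_i ⊕ E(K, C_{i−1}), with C_{−1} = IV.
Only C[0] changed, to 93. In CFB, a change in C_i flips the same bit in P_i and garbles P_{i+1}. Decrypting the received ciphertext:
P[0]: E(K, 3F) = 98; 93 ⊕ 98 = 0B.
P[1]: E(K, 93) = 2A; 0A ⊕ 2A = 20.
P[2]: E(K, 0A) = 4C; 23 ⊕ 4C = 6F.
Blocks that differ from the original plaintext: P[0], P[1].

P[0] = 0B, P[1] = 20, P[2] = 6F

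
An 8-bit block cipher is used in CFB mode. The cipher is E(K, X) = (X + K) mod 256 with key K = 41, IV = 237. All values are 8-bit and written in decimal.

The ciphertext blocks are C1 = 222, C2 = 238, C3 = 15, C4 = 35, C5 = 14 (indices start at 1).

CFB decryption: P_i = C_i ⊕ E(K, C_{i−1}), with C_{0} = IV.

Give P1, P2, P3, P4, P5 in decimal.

P1: E(K, 237) = 22; 222 ⊕ 22 = 200.
P2: E(K, 222) = 7; 238 ⊕ 7 = 233.
P3: E(K, 238) = 23; 15 ⊕ 23 = 24.
P4: E(K, 15) = 56; 35 ⊕ 56 = 27.
P5: E(K, 35) = 76; 14 ⊕ 76 = 66.

P1 = 200, P2 = 233, P3 = 24, P4 = 27, P5 = 66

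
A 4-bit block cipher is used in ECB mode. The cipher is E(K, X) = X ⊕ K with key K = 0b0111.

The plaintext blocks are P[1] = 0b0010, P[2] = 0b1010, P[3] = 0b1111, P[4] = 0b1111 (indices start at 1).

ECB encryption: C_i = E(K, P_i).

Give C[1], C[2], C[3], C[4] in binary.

C[1] = 0b0101, C[2] = 0b1101, C[3] = 0b1000, C[4] = 0b1000

C[1]: E(K, 0b0010) = 0b0101.
C[2]: E(K, 0b1010) = 0b1101.
C[3]: E(K, 0b1111) = 0b1000.
C[4]: E(K, 0b1111) = 0b1000.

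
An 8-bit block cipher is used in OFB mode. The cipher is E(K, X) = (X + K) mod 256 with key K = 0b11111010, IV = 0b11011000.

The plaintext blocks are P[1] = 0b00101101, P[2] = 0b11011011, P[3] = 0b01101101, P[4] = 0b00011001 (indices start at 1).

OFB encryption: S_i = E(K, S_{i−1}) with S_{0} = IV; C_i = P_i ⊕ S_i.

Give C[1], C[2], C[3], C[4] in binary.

C[1] = 0b11111111, C[2] = 0b00010111, C[3] = 0b10101011, C[4] = 0b11011001

C[1]: S = E(K, 0b11011000) = 0b11010010; 0b00101101 ⊕ 0b11010010 = 0b11111111.
C[2]: S = E(K, 0b11010010) = 0b11001100; 0b11011011 ⊕ 0b11001100 = 0b00010111.
C[3]: S = E(K, 0b11001100) = 0b11000110; 0b01101101 ⊕ 0b11000110 = 0b10101011.
C[4]: S = E(K, 0b11000110) = 0b11000000; 0b00011001 ⊕ 0b11000000 = 0b11011001.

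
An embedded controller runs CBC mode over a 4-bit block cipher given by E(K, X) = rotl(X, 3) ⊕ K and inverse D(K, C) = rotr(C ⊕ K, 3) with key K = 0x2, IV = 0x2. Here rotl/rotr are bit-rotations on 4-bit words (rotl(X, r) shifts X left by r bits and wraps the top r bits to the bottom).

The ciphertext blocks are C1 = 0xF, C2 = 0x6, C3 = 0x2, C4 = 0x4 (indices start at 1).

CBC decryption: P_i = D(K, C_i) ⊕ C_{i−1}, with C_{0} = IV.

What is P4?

P4 = 0xE

P4: D(K, 0x4) = 0xC; 0xC ⊕ 0x2 = 0xE.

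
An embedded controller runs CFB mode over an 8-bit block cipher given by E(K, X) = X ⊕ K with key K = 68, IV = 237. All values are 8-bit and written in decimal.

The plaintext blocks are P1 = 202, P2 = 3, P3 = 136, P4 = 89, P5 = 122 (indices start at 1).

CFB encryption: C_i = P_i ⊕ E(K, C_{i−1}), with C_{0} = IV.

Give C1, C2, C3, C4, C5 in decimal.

C1 = 99, C2 = 36, C3 = 232, C4 = 245, C5 = 203

C1: E(K, 237) = 169; 202 ⊕ 169 = 99.
C2: E(K, 99) = 39; 3 ⊕ 39 = 36.
C3: E(K, 36) = 96; 136 ⊕ 96 = 232.
C4: E(K, 232) = 172; 89 ⊕ 172 = 245.
C5: E(K, 245) = 177; 122 ⊕ 177 = 203.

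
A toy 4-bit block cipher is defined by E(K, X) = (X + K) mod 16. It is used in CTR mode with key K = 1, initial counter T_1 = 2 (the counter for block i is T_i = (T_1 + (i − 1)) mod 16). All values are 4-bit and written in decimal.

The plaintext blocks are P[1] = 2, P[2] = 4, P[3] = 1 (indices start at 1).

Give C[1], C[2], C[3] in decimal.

CTR encryption: S_i = E(K, T_i) where T_i is the counter for block i; C_i = P_i ⊕ S_i.
C[1]: T = 2, S = E(K, T) = 3; 2 ⊕ 3 = 1.
C[2]: T = 3, S = E(K, T) = 4; 4 ⊕ 4 = 0.
C[3]: T = 4, S = E(K, T) = 5; 1 ⊕ 5 = 4.

C[1] = 1, C[2] = 0, C[3] = 4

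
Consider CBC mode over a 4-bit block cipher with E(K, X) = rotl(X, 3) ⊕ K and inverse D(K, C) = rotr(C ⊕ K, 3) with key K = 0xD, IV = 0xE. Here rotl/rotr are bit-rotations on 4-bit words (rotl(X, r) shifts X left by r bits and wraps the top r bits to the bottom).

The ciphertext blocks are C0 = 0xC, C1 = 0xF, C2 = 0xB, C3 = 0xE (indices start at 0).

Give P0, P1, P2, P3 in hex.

P0 = 0xC, P1 = 0x8, P2 = 0x3, P3 = 0xD

CBC decryption: P_i = D(K, C_i) ⊕ C_{i−1}, with C_{−1} = IV.
P0: D(K, 0xC) = 0x2; 0x2 ⊕ 0xE = 0xC.
P1: D(K, 0xF) = 0x4; 0x4 ⊕ 0xC = 0x8.
P2: D(K, 0xB) = 0xC; 0xC ⊕ 0xF = 0x3.
P3: D(K, 0xE) = 0x6; 0x6 ⊕ 0xB = 0xD.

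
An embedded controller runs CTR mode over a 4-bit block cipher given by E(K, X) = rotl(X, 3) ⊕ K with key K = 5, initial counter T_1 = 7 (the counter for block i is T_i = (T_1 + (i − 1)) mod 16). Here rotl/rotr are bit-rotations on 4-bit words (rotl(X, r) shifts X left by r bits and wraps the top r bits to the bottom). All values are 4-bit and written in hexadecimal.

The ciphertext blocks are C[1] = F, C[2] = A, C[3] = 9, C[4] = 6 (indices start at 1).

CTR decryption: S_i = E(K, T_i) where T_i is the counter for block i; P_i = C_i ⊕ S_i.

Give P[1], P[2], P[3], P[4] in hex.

P[1] = 1, P[2] = B, P[3] = 0, P[4] = 6

P[1]: T = 7, S = E(K, T) = E; F ⊕ E = 1.
P[2]: T = 8, S = E(K, T) = 1; A ⊕ 1 = B.
P[3]: T = 9, S = E(K, T) = 9; 9 ⊕ 9 = 0.
P[4]: T = A, S = E(K, T) = 0; 6 ⊕ 0 = 6.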